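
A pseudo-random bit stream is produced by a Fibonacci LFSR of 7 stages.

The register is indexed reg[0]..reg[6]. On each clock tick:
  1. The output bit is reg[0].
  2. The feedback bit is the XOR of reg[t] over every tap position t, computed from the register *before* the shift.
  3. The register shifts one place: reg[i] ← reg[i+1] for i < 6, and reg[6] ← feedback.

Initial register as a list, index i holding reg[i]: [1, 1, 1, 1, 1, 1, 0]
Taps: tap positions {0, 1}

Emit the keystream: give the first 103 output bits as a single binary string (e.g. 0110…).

k : reg_k → out_k, fb_k
0: 1111110 → 1, fb=0
1: 1111100 → 1, fb=0
2: 1111000 → 1, fb=0
3: 1110000 → 1, fb=0
4: 1100000 → 1, fb=0
5: 1000000 → 1, fb=1
6: 0000001 → 0, fb=0
7: 0000010 → 0, fb=0
8: 0000100 → 0, fb=0
9: 0001000 → 0, fb=0
10: 0010000 → 0, fb=0
11: 0100000 → 0, fb=1
12: 1000001 → 1, fb=1
13: 0000011 → 0, fb=0
14: 0000110 → 0, fb=0
15: 0001100 → 0, fb=0
16: 0011000 → 0, fb=0
17: 0110000 → 0, fb=1
18: 1100001 → 1, fb=0
19: 1000010 → 1, fb=1
20: 0000101 → 0, fb=0
21: 0001010 → 0, fb=0
22: 0010100 → 0, fb=0
23: 0101000 → 0, fb=1
24: 1010001 → 1, fb=1
25: 0100011 → 0, fb=1
26: 1000111 → 1, fb=1
27: 0001111 → 0, fb=0
28: 0011110 → 0, fb=0
29: 0111100 → 0, fb=1
30: 1111001 → 1, fb=0
31: 1110010 → 1, fb=0
32: 1100100 → 1, fb=0
33: 1001000 → 1, fb=1
34: 0010001 → 0, fb=0
35: 0100010 → 0, fb=1
36: 1000101 → 1, fb=1
37: 0001011 → 0, fb=0
38: 0010110 → 0, fb=0
39: 0101100 → 0, fb=1
40: 1011001 → 1, fb=1
41: 0110011 → 0, fb=1
42: 1100111 → 1, fb=0
43: 1001110 → 1, fb=1
44: 0011101 → 0, fb=0
45: 0111010 → 0, fb=1
46: 1110101 → 1, fb=0
47: 1101010 → 1, fb=0
48: 1010100 → 1, fb=1
49: 0101001 → 0, fb=1
50: 1010011 → 1, fb=1
51: 0100111 → 0, fb=1
52: 1001111 → 1, fb=1
53: 0011111 → 0, fb=0
54: 0111110 → 0, fb=1
55: 1111101 → 1, fb=0
56: 1111010 → 1, fb=0
57: 1110100 → 1, fb=0
58: 1101000 → 1, fb=0
59: 1010000 → 1, fb=1
60: 0100001 → 0, fb=1
61: 1000011 → 1, fb=1
62: 0000111 → 0, fb=0
63: 0001110 → 0, fb=0
64: 0011100 → 0, fb=0
65: 0111000 → 0, fb=1
66: 1110001 → 1, fb=0
67: 1100010 → 1, fb=0
68: 1000100 → 1, fb=1
69: 0001001 → 0, fb=0
70: 0010010 → 0, fb=0
71: 0100100 → 0, fb=1
72: 1001001 → 1, fb=1
73: 0010011 → 0, fb=0
74: 0100110 → 0, fb=1
75: 1001101 → 1, fb=1
76: 0011011 → 0, fb=0
77: 0110110 → 0, fb=1
78: 1101101 → 1, fb=0
79: 1011010 → 1, fb=1
80: 0110101 → 0, fb=1
81: 1101011 → 1, fb=0
82: 1010110 → 1, fb=1
83: 0101101 → 0, fb=1
84: 1011011 → 1, fb=1
85: 0110111 → 0, fb=1
86: 1101111 → 1, fb=0
87: 1011110 → 1, fb=1
88: 0111101 → 0, fb=1
89: 1111011 → 1, fb=0
90: 1110110 → 1, fb=0
91: 1101100 → 1, fb=0
92: 1011000 → 1, fb=1
93: 0110001 → 0, fb=1
94: 1100011 → 1, fb=0
95: 1000110 → 1, fb=1
96: 0001101 → 0, fb=0
97: 0011010 → 0, fb=0
98: 0110100 → 0, fb=1
99: 1101001 → 1, fb=0
100: 1010010 → 1, fb=1
101: 0100101 → 0, fb=1
102: 1001011 → 1, fb=1

1111110000001000001100001010001111001000101100111010100111110100001110001001001101101011011110110001101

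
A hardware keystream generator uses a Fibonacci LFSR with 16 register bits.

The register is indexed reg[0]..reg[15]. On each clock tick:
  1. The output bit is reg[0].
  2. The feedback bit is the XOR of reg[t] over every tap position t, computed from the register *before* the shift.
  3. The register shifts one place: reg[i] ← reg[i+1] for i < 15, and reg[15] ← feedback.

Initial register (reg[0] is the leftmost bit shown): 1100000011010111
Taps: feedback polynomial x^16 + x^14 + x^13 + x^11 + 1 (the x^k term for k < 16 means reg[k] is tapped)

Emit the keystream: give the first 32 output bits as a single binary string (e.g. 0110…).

11000000110101110100001000000110

step | reg (before) | out | fb
   0 | 1100000011010111 | 1 | 0
   1 | 1000000110101110 | 1 | 1
   2 | 0000001101011101 | 0 | 0
   3 | 0000011010111010 | 0 | 0
   4 | 0000110101110100 | 0 | 0
   5 | 0001101011101000 | 0 | 0
   6 | 0011010111010000 | 0 | 1
   7 | 0110101110100001 | 0 | 0
   8 | 1101011101000010 | 1 | 0
   9 | 1010111010000100 | 1 | 0
  10 | 0101110100001000 | 0 | 0
  11 | 1011101000010000 | 1 | 0
  12 | 0111010000100000 | 0 | 0
  13 | 1110100001000000 | 1 | 1
  14 | 1101000010000001 | 1 | 1
  15 | 1010000100000011 | 1 | 0
  16 | 0100001000000110 | 0 | 0
  17 | 1000010000001100 | 1 | 0
  18 | 0000100000011000 | 0 | 1
  19 | 0001000000110001 | 0 | 1
  20 | 0010000001100011 | 0 | 1
  21 | 0100000011000111 | 0 | 0
  22 | 1000000110001110 | 1 | 1
  23 | 0000001100011101 | 0 | 0
  24 | 0000011000111010 | 0 | 0
  25 | 0000110001110100 | 0 | 0
  26 | 0001100011101000 | 0 | 0
  27 | 0011000111010000 | 0 | 1
  28 | 0110001110100001 | 0 | 0
  29 | 1100011101000010 | 1 | 0
  30 | 1000111010000100 | 1 | 0
  31 | 0001110100001000 | 0 | 0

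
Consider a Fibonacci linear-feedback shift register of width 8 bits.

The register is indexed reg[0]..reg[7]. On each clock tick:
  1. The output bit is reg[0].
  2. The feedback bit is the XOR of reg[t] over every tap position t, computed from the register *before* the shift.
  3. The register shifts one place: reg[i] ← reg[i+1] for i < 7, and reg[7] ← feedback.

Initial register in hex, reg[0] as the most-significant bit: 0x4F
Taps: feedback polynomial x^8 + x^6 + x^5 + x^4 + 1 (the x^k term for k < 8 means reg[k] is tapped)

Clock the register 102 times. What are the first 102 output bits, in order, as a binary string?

010011111010101011100000110001010110011001011111101111001101110111001010100101000100101101000110011100

tick  register→output (feedback)
  0  01001111→0 (1)
  1  10011111→1 (0)
  2  00111110→0 (1)
  3  01111101→0 (0)
  4  11111010→1 (1)
  5  11110101→1 (0)
  6  11101010→1 (1)
  7  11010101→1 (0)
  8  10101010→1 (1)
  9  01010101→0 (1)
 10  10101011→1 (1)
 11  01010111→0 (0)
 12  10101110→1 (0)
 13  01011100→0 (0)
 14  10111000→1 (0)
 15  01110000→0 (0)
 16  11100000→1 (1)
 17  11000001→1 (1)
 18  10000011→1 (0)
 19  00000110→0 (0)
 20  00001100→0 (0)
 21  00011000→0 (1)
 22  00110001→0 (0)
 23  01100010→0 (1)
 24  11000101→1 (0)
 25  10001010→1 (1)
 26  00010101→0 (1)
 27  00101011→0 (0)
 28  01010110→0 (0)
 29  10101100→1 (1)
 30  01011001→0 (1)
 31  10110011→1 (0)
 32  01100110→0 (0)
 33  11001100→1 (1)
 34  10011001→1 (0)
 35  00110010→0 (1)
 36  01100101→0 (1)
 37  11001011→1 (1)
 38  10010111→1 (1)
 39  00101111→0 (1)
 40  01011111→0 (1)
 41  10111111→1 (0)
 42  01111110→0 (1)
 43  11111101→1 (1)
 44  11111011→1 (1)
 45  11110111→1 (1)
 46  11101111→1 (0)
 47  11011110→1 (0)
 48  10111100→1 (1)
 49  01111001→0 (1)
 50  11110011→1 (0)
 51  11100110→1 (1)
 52  11001101→1 (1)
 53  10011011→1 (1)
 54  00110111→0 (0)
 55  01101110→0 (1)
 56  11011101→1 (1)
 57  10111011→1 (1)
 58  01110111→0 (0)
 59  11101110→1 (0)
 60  11011100→1 (1)
 61  10111001→1 (0)
 62  01110010→0 (1)
 63  11100101→1 (0)
 64  11001010→1 (1)
 65  10010101→1 (0)
 66  00101010→0 (0)
 67  01010100→0 (1)
 68  10101001→1 (0)
 69  01010010→0 (1)
 70  10100101→1 (0)
 71  01001010→0 (0)
 72  10010100→1 (0)
 73  00101000→0 (1)
 74  01010001→0 (0)
 75  10100010→1 (0)
 76  01000100→0 (1)
 77  10001001→1 (0)
 78  00010010→0 (1)
 79  00100101→0 (1)
 80  01001011→0 (0)
 81  10010110→1 (1)
 82  00101101→0 (0)
 83  01011010→0 (0)
 84  10110100→1 (0)
 85  01101000→0 (1)
 86  11010001→1 (1)
 87  10100011→1 (0)
 88  01000110→0 (0)
 89  10001100→1 (1)
 90  00011001→0 (1)
 91  00110011→0 (1)
 92  01100111→0 (0)
 93  11001110→1 (0)
 94  10011100→1 (1)
 95  00111001→0 (1)
 96  01110011→0 (1)
 97  11100111→1 (1)
 98  11001111→1 (0)
 99  10011110→1 (0)
100  00111100→0 (0)
101  01111000→0 (1)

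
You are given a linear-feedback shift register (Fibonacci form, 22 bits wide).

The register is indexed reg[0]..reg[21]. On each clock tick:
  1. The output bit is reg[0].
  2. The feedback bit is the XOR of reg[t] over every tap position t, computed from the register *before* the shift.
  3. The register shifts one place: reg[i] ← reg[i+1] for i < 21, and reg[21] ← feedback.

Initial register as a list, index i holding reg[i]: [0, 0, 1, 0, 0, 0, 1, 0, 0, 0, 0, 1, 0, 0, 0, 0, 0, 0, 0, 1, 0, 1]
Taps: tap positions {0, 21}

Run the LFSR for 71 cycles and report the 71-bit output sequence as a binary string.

step | reg (before) | out | fb
   0 | 0010001000010000000101 | 0 | 1
   1 | 0100010000100000001011 | 0 | 1
   2 | 1000100001000000010111 | 1 | 0
   3 | 0001000010000000101110 | 0 | 0
   4 | 0010000100000001011100 | 0 | 0
   5 | 0100001000000010111000 | 0 | 0
   6 | 1000010000000101110000 | 1 | 1
   7 | 0000100000001011100001 | 0 | 1
   8 | 0001000000010111000011 | 0 | 1
   9 | 0010000000101110000111 | 0 | 1
  10 | 0100000001011100001111 | 0 | 1
  11 | 1000000010111000011111 | 1 | 0
  12 | 0000000101110000111110 | 0 | 0
  13 | 0000001011100001111100 | 0 | 0
  14 | 0000010111000011111000 | 0 | 0
  15 | 0000101110000111110000 | 0 | 0
  16 | 0001011100001111100000 | 0 | 0
  17 | 0010111000011111000000 | 0 | 0
  18 | 0101110000111110000000 | 0 | 0
  19 | 1011100001111100000000 | 1 | 1
  20 | 0111000011111000000001 | 0 | 1
  21 | 1110000111110000000011 | 1 | 0
  22 | 1100001111100000000110 | 1 | 1
  23 | 1000011111000000001101 | 1 | 0
  24 | 0000111110000000011010 | 0 | 0
  25 | 0001111100000000110100 | 0 | 0
  26 | 0011111000000001101000 | 0 | 0
  27 | 0111110000000011010000 | 0 | 0
  28 | 1111100000000110100000 | 1 | 1
  29 | 1111000000001101000001 | 1 | 0
  30 | 1110000000011010000010 | 1 | 1
  31 | 1100000000110100000101 | 1 | 0
  32 | 1000000001101000001010 | 1 | 1
  33 | 0000000011010000010101 | 0 | 1
  34 | 0000000110100000101011 | 0 | 1
  35 | 0000001101000001010111 | 0 | 1
  36 | 0000011010000010101111 | 0 | 1
  37 | 0000110100000101011111 | 0 | 1
  38 | 0001101000001010111111 | 0 | 1
  39 | 0011010000010101111111 | 0 | 1
  40 | 0110100000101011111111 | 0 | 1
  41 | 1101000001010111111111 | 1 | 0
  42 | 1010000010101111111110 | 1 | 1
  43 | 0100000101011111111101 | 0 | 1
  44 | 1000001010111111111011 | 1 | 0
  45 | 0000010101111111110110 | 0 | 0
  46 | 0000101011111111101100 | 0 | 0
  47 | 0001010111111111011000 | 0 | 0
  48 | 0010101111111110110000 | 0 | 0
  49 | 0101011111111101100000 | 0 | 0
  50 | 1010111111111011000000 | 1 | 1
  51 | 0101111111110110000001 | 0 | 1
  52 | 1011111111101100000011 | 1 | 0
  53 | 0111111111011000000110 | 0 | 0
  54 | 1111111110110000001100 | 1 | 1
  55 | 1111111101100000011001 | 1 | 0
  56 | 1111111011000000110010 | 1 | 1
  57 | 1111110110000001100101 | 1 | 0
  58 | 1111101100000011001010 | 1 | 1
  59 | 1111011000000110010101 | 1 | 0
  60 | 1110110000001100101010 | 1 | 1
  61 | 1101100000011001010101 | 1 | 0
  62 | 1011000000110010101010 | 1 | 1
  63 | 0110000001100101010101 | 0 | 1
  64 | 1100000011001010101011 | 1 | 0
  65 | 1000000110010101010110 | 1 | 1
  66 | 0000001100101010101101 | 0 | 1
  67 | 0000011001010101011011 | 0 | 1
  68 | 0000110010101010110111 | 0 | 1
  69 | 0001100101010101101111 | 0 | 1
  70 | 0011001010101011011111 | 0 | 1

00100010000100000001011100001111100000000110100000101011111111101100000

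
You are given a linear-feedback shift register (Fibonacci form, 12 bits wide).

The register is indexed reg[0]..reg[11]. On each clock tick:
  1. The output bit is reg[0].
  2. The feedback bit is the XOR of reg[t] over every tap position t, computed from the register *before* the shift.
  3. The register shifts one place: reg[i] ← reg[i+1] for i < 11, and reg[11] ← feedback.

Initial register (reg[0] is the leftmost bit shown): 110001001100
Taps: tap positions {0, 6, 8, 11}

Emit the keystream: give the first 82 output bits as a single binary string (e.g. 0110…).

k : reg_k → out_k, fb_k
0: 110001001100 → 1, fb=0
1: 100010011000 → 1, fb=0
2: 000100110000 → 0, fb=1
3: 001001100001 → 0, fb=0
4: 010011000010 → 0, fb=0
5: 100110000100 → 1, fb=1
6: 001100001001 → 0, fb=0
7: 011000010010 → 0, fb=0
8: 110000100100 → 1, fb=0
9: 100001001000 → 1, fb=0
10: 000010010000 → 0, fb=0
11: 000100100000 → 0, fb=1
12: 001001000001 → 0, fb=1
13: 010010000011 → 0, fb=1
14: 100100000111 → 1, fb=0
15: 001000001110 → 0, fb=1
16: 010000011101 → 0, fb=0
17: 100000111010 → 1, fb=1
18: 000001110101 → 0, fb=0
19: 000011101010 → 0, fb=0
20: 000111010100 → 0, fb=0
21: 001110101000 → 0, fb=0
22: 011101010000 → 0, fb=0
23: 111010100000 → 1, fb=0
24: 110101000000 → 1, fb=1
25: 101010000001 → 1, fb=0
26: 010100000010 → 0, fb=0
27: 101000000100 → 1, fb=1
28: 010000001001 → 0, fb=0
29: 100000010010 → 1, fb=1
30: 000000100101 → 0, fb=0
31: 000001001010 → 0, fb=1
32: 000010010101 → 0, fb=1
33: 000100101011 → 0, fb=1
34: 001001010111 → 0, fb=1
35: 010010101111 → 0, fb=1
36: 100101011111 → 1, fb=1
37: 001010111111 → 0, fb=1
38: 010101111111 → 0, fb=1
39: 101011111111 → 1, fb=0
40: 010111111110 → 0, fb=0
41: 101111111100 → 1, fb=1
42: 011111111001 → 0, fb=1
43: 111111110011 → 1, fb=1
44: 111111100111 → 1, fb=1
45: 111111001111 → 1, fb=1
46: 111110011111 → 1, fb=1
47: 111100111111 → 1, fb=0
48: 111001111110 → 1, fb=1
49: 110011111101 → 1, fb=0
50: 100111111010 → 1, fb=1
51: 001111110101 → 0, fb=0
52: 011111101010 → 0, fb=0
53: 111111010100 → 1, fb=1
54: 111110101001 → 1, fb=0
55: 111101010010 → 1, fb=1
56: 111010100101 → 1, fb=1
57: 110101001011 → 1, fb=1
58: 101010010111 → 1, fb=0
59: 010100101110 → 0, fb=0
60: 101001011100 → 1, fb=0
61: 010010111000 → 0, fb=0
62: 100101110000 → 1, fb=0
63: 001011100000 → 0, fb=1
64: 010111000001 → 0, fb=1
65: 101110000011 → 1, fb=0
66: 011100000110 → 0, fb=0
67: 111000001100 → 1, fb=0
68: 110000011000 → 1, fb=0
69: 100000110000 → 1, fb=0
70: 000001100000 → 0, fb=1
71: 000011000001 → 0, fb=1
72: 000110000011 → 0, fb=1
73: 001100000111 → 0, fb=1
74: 011000001111 → 0, fb=0
75: 110000011110 → 1, fb=0
76: 100000111100 → 1, fb=1
77: 000001111001 → 0, fb=1
78: 000011110011 → 0, fb=0
79: 000111100110 → 0, fb=1
80: 001111001101 → 0, fb=0
81: 011110011010 → 0, fb=1

1100010011000010010000011101010000001001010111111110011111101010010111000001100000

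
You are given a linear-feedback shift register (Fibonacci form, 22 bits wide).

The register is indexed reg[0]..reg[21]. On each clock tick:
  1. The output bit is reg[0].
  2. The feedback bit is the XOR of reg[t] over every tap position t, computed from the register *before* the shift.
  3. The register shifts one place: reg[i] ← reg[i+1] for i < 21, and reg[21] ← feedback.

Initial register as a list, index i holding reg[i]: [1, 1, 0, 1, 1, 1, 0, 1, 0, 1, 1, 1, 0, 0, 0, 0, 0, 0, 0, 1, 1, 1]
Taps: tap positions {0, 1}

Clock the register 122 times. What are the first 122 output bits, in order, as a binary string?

11011101011100000001110110011110010000001001101010001011000001101011111001110100001011110000101001110001110001000111101001

tick  register→output (feedback)
  0  1101110101110000000111→1 (0)
  1  1011101011100000001110→1 (1)
  2  0111010111000000011101→0 (1)
  3  1110101110000000111011→1 (0)
  4  1101011100000001110110→1 (0)
  5  1010111000000011101100→1 (1)
  6  0101110000000111011001→0 (1)
  7  1011100000001110110011→1 (1)
  8  0111000000011101100111→0 (1)
  9  1110000000111011001111→1 (0)
 10  1100000001110110011110→1 (0)
 11  1000000011101100111100→1 (1)
 12  0000000111011001111001→0 (0)
 13  0000001110110011110010→0 (0)
 14  0000011101100111100100→0 (0)
 15  0000111011001111001000→0 (0)
 16  0001110110011110010000→0 (0)
 17  0011101100111100100000→0 (0)
 18  0111011001111001000000→0 (1)
 19  1110110011110010000001→1 (0)
 20  1101100111100100000010→1 (0)
 21  1011001111001000000100→1 (1)
 22  0110011110010000001001→0 (1)
 23  1100111100100000010011→1 (0)
 24  1001111001000000100110→1 (1)
 25  0011110010000001001101→0 (0)
 26  0111100100000010011010→0 (1)
 27  1111001000000100110101→1 (0)
 28  1110010000001001101010→1 (0)
 29  1100100000010011010100→1 (0)
 30  1001000000100110101000→1 (1)
 31  0010000001001101010001→0 (0)
 32  0100000010011010100010→0 (1)
 33  1000000100110101000101→1 (1)
 34  0000001001101010001011→0 (0)
 35  0000010011010100010110→0 (0)
 36  0000100110101000101100→0 (0)
 37  0001001101010001011000→0 (0)
 38  0010011010100010110000→0 (0)
 39  0100110101000101100000→0 (1)
 40  1001101010001011000001→1 (1)
 41  0011010100010110000011→0 (0)
 42  0110101000101100000110→0 (1)
 43  1101010001011000001101→1 (0)
 44  1010100010110000011010→1 (1)
 45  0101000101100000110101→0 (1)
 46  1010001011000001101011→1 (1)
 47  0100010110000011010111→0 (1)
 48  1000101100000110101111→1 (1)
 49  0001011000001101011111→0 (0)
 50  0010110000011010111110→0 (0)
 51  0101100000110101111100→0 (1)
 52  1011000001101011111001→1 (1)
 53  0110000011010111110011→0 (1)
 54  1100000110101111100111→1 (0)
 55  1000001101011111001110→1 (1)
 56  0000011010111110011101→0 (0)
 57  0000110101111100111010→0 (0)
 58  0001101011111001110100→0 (0)
 59  0011010111110011101000→0 (0)
 60  0110101111100111010000→0 (1)
 61  1101011111001110100001→1 (0)
 62  1010111110011101000010→1 (1)
 63  0101111100111010000101→0 (1)
 64  1011111001110100001011→1 (1)
 65  0111110011101000010111→0 (1)
 66  1111100111010000101111→1 (0)
 67  1111001110100001011110→1 (0)
 68  1110011101000010111100→1 (0)
 69  1100111010000101111000→1 (0)
 70  1001110100001011110000→1 (1)
 71  0011101000010111100001→0 (0)
 72  0111010000101111000010→0 (1)
 73  1110100001011110000101→1 (0)
 74  1101000010111100001010→1 (0)
 75  1010000101111000010100→1 (1)
 76  0100001011110000101001→0 (1)
 77  1000010111100001010011→1 (1)
 78  0000101111000010100111→0 (0)
 79  0001011110000101001110→0 (0)
 80  0010111100001010011100→0 (0)
 81  0101111000010100111000→0 (1)
 82  1011110000101001110001→1 (1)
 83  0111100001010011100011→0 (1)
 84  1111000010100111000111→1 (0)
 85  1110000101001110001110→1 (0)
 86  1100001010011100011100→1 (0)
 87  1000010100111000111000→1 (1)
 88  0000101001110001110001→0 (0)
 89  0001010011100011100010→0 (0)
 90  0010100111000111000100→0 (0)
 91  0101001110001110001000→0 (1)
 92  1010011100011100010001→1 (1)
 93  0100111000111000100011→0 (1)
 94  1001110001110001000111→1 (1)
 95  0011100011100010001111→0 (0)
 96  0111000111000100011110→0 (1)
 97  1110001110001000111101→1 (0)
 98  1100011100010001111010→1 (0)
 99  1000111000100011110100→1 (1)
100  0001110001000111101001→0 (0)
101  0011100010001111010010→0 (0)
102  0111000100011110100100→0 (1)
103  1110001000111101001001→1 (0)
104  1100010001111010010010→1 (0)
105  1000100011110100100100→1 (1)
106  0001000111101001001001→0 (0)
107  0010001111010010010010→0 (0)
108  0100011110100100100100→0 (1)
109  1000111101001001001001→1 (1)
110  0001111010010010010011→0 (0)
111  0011110100100100100110→0 (0)
112  0111101001001001001100→0 (1)
113  1111010010010010011001→1 (0)
114  1110100100100100110010→1 (0)
115  1101001001001001100100→1 (0)
116  1010010010010011001000→1 (1)
117  0100100100100110010001→0 (1)
118  1001001001001100100011→1 (1)
119  0010010010011001000111→0 (0)
120  0100100100110010001110→0 (1)
121  1001001001100100011101→1 (1)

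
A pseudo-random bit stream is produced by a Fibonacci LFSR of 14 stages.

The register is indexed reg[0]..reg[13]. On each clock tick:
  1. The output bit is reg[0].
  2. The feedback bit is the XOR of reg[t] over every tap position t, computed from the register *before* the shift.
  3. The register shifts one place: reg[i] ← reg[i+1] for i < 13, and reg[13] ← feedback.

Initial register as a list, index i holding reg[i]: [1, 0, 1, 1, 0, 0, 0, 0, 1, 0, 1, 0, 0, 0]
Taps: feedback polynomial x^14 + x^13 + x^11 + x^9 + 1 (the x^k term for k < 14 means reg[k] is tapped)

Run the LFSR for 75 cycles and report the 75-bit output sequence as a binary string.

step | reg (before) | out | fb
   0 | 10110000101000 | 1 | 1
   1 | 01100001010001 | 0 | 0
   2 | 11000010100010 | 1 | 1
   3 | 10000101000101 | 1 | 1
   4 | 00001010001011 | 0 | 1
   5 | 00010100010111 | 0 | 1
   6 | 00101000101111 | 0 | 0
   7 | 01010001011110 | 0 | 0
   8 | 10100010111100 | 1 | 1
   9 | 01000101111001 | 0 | 0
  10 | 10001011110010 | 1 | 0
  11 | 00010111100100 | 0 | 1
  12 | 00101111001001 | 0 | 1
  13 | 01011110010011 | 0 | 0
  14 | 10111100100110 | 1 | 0
  15 | 01111001001100 | 0 | 1
  16 | 11110010011001 | 1 | 1
  17 | 11100100110011 | 1 | 1
  18 | 11001001100111 | 1 | 1
  19 | 10010011001111 | 1 | 1
  20 | 00100110011111 | 0 | 1
  21 | 01001100111111 | 0 | 1
  22 | 10011001111111 | 1 | 0
  23 | 00110011111110 | 0 | 0
  24 | 01100111111100 | 0 | 0
  25 | 11001111111000 | 1 | 0
  26 | 10011111110000 | 1 | 0
  27 | 00111111100000 | 0 | 0
  28 | 01111111000000 | 0 | 0
  29 | 11111110000000 | 1 | 1
  30 | 11111100000001 | 1 | 0
  31 | 11111000000010 | 1 | 1
  32 | 11110000000101 | 1 | 1
  33 | 11100000001011 | 1 | 0
  34 | 11000000010110 | 1 | 1
  35 | 10000000101101 | 1 | 1
  36 | 00000001011011 | 0 | 0
  37 | 00000010110110 | 0 | 0
  38 | 00000101101100 | 0 | 1
  39 | 00001011011001 | 0 | 0
  40 | 00010110110010 | 0 | 1
  41 | 00101101100101 | 0 | 0
  42 | 01011011001010 | 0 | 0
  43 | 10110110010100 | 1 | 1
  44 | 01101100101001 | 0 | 1
  45 | 11011001010011 | 1 | 1
  46 | 10110010100111 | 1 | 1
  47 | 01100101001111 | 0 | 0
  48 | 11001010011110 | 1 | 1
  49 | 10010100111101 | 1 | 0
  50 | 00101001111010 | 0 | 1
  51 | 01010011110101 | 0 | 1
  52 | 10100111101011 | 1 | 0
  53 | 01001111010110 | 0 | 0
  54 | 10011110101100 | 1 | 0
  55 | 00111101011000 | 0 | 1
  56 | 01111010110001 | 0 | 0
  57 | 11110101100010 | 1 | 1
  58 | 11101011000101 | 1 | 1
  59 | 11010110001011 | 1 | 0
  60 | 10101100010110 | 1 | 1
  61 | 01011000101101 | 0 | 0
  62 | 10110001011010 | 1 | 0
  63 | 01100010110100 | 0 | 0
  64 | 11000101101000 | 1 | 1
  65 | 10001011010001 | 1 | 1
  66 | 00010110100011 | 0 | 1
  67 | 00101101000111 | 0 | 0
  68 | 01011010001110 | 0 | 1
  69 | 10110100011101 | 1 | 0
  70 | 01101000111010 | 0 | 1
  71 | 11010001110101 | 1 | 0
  72 | 10100011101010 | 1 | 1
  73 | 01000111010101 | 0 | 1
  74 | 10001110101011 | 1 | 0

101100001010001011110010011001111111000000010110110010100111101011000101101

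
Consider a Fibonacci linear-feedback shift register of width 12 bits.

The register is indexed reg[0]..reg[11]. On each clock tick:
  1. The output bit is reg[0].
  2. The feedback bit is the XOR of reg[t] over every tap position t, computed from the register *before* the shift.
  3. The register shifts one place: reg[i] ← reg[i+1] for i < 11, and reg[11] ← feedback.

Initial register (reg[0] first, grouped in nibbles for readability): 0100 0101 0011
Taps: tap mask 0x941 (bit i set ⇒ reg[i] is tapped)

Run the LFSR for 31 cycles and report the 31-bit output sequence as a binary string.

k : reg_k → out_k, fb_k
0: 010001010011 → 0, fb=1
1: 100010100111 → 1, fb=1
2: 000101001111 → 0, fb=0
3: 001010011110 → 0, fb=1
4: 010100111101 → 0, fb=1
5: 101001111011 → 1, fb=0
6: 010011110110 → 0, fb=1
7: 100111101101 → 1, fb=0
8: 001111011010 → 0, fb=1
9: 011110110101 → 0, fb=0
10: 111101101010 → 1, fb=1
11: 111011010101 → 1, fb=0
12: 110110101010 → 1, fb=1
13: 101101010101 → 1, fb=0
14: 011010101010 → 0, fb=0
15: 110101010100 → 1, fb=1
16: 101010101001 → 1, fb=0
17: 010101010010 → 0, fb=0
18: 101010100100 → 1, fb=0
19: 010101001000 → 0, fb=1
20: 101010010001 → 1, fb=0
21: 010100100010 → 0, fb=1
22: 101001000101 → 1, fb=0
23: 010010001010 → 0, fb=1
24: 100100010101 → 1, fb=0
25: 001000101010 → 0, fb=0
26: 010001010100 → 0, fb=0
27: 100010101000 → 1, fb=1
28: 000101010001 → 0, fb=1
29: 001010100011 → 0, fb=0
30: 010101000110 → 0, fb=0

0100010100111101101010101001000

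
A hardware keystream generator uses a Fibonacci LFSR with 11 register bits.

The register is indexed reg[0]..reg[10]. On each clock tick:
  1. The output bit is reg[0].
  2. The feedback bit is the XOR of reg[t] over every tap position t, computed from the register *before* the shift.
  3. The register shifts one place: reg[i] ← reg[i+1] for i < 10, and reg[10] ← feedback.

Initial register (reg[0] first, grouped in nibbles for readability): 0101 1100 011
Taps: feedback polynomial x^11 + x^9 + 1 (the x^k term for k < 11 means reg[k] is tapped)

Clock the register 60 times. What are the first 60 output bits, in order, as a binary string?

k : reg_k → out_k, fb_k
0: 01011100011 → 0, fb=1
1: 10111000111 → 1, fb=0
2: 01110001110 → 0, fb=1
3: 11100011101 → 1, fb=1
4: 11000111011 → 1, fb=0
5: 10001110110 → 1, fb=0
6: 00011101100 → 0, fb=0
7: 00111011000 → 0, fb=0
8: 01110110000 → 0, fb=0
9: 11101100000 → 1, fb=1
10: 11011000001 → 1, fb=1
11: 10110000011 → 1, fb=0
12: 01100000110 → 0, fb=1
13: 11000001101 → 1, fb=1
14: 10000011011 → 1, fb=0
15: 00000110110 → 0, fb=1
16: 00001101101 → 0, fb=0
17: 00011011010 → 0, fb=1
18: 00110110101 → 0, fb=0
19: 01101101010 → 0, fb=1
20: 11011010101 → 1, fb=1
21: 10110101011 → 1, fb=0
22: 01101010110 → 0, fb=1
23: 11010101101 → 1, fb=1
24: 10101011011 → 1, fb=0
25: 01010110110 → 0, fb=1
26: 10101101101 → 1, fb=1
27: 01011011011 → 0, fb=1
28: 10110110111 → 1, fb=0
29: 01101101110 → 0, fb=1
30: 11011011101 → 1, fb=1
31: 10110111011 → 1, fb=0
32: 01101110110 → 0, fb=1
33: 11011101101 → 1, fb=1
34: 10111011011 → 1, fb=0
35: 01110110110 → 0, fb=1
36: 11101101101 → 1, fb=1
37: 11011011011 → 1, fb=0
38: 10110110110 → 1, fb=0
39: 01101101100 → 0, fb=0
40: 11011011000 → 1, fb=1
41: 10110110001 → 1, fb=1
42: 01101100011 → 0, fb=1
43: 11011000111 → 1, fb=0
44: 10110001110 → 1, fb=0
45: 01100011100 → 0, fb=0
46: 11000111000 → 1, fb=1
47: 10001110001 → 1, fb=1
48: 00011100011 → 0, fb=1
49: 00111000111 → 0, fb=1
50: 01110001111 → 0, fb=1
51: 11100011111 → 1, fb=0
52: 11000111110 → 1, fb=0
53: 10001111100 → 1, fb=1
54: 00011111001 → 0, fb=0
55: 00111110010 → 0, fb=1
56: 01111100101 → 0, fb=0
57: 11111001010 → 1, fb=0
58: 11110010100 → 1, fb=1
59: 11100101001 → 1, fb=1

010111000111011000001101101010110110111011011011000111000111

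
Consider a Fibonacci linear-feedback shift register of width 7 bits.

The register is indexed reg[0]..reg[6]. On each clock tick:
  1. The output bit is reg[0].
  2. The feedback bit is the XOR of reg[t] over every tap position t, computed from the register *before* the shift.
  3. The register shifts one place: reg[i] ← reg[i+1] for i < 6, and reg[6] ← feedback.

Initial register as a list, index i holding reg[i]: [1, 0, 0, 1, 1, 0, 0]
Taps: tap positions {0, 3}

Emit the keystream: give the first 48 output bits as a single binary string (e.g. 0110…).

tick  register→output (feedback)
  0  1001100→1 (0)
  1  0011000→0 (1)
  2  0110001→0 (0)
  3  1100010→1 (1)
  4  1000101→1 (1)
  5  0001011→0 (1)
  6  0010111→0 (0)
  7  0101110→0 (1)
  8  1011101→1 (0)
  9  0111010→0 (1)
 10  1110101→1 (1)
 11  1101011→1 (0)
 12  1010110→1 (1)
 13  0101101→0 (1)
 14  1011011→1 (0)
 15  0110110→0 (0)
 16  1101100→1 (0)
 17  1011000→1 (0)
 18  0110000→0 (0)
 19  1100000→1 (1)
 20  1000001→1 (1)
 21  0000011→0 (0)
 22  0000110→0 (0)
 23  0001100→0 (1)
 24  0011001→0 (1)
 25  0110011→0 (0)
 26  1100110→1 (1)
 27  1001101→1 (0)
 28  0011010→0 (1)
 29  0110101→0 (0)
 30  1101010→1 (0)
 31  1010100→1 (1)
 32  0101001→0 (1)
 33  1010011→1 (1)
 34  0100111→0 (0)
 35  1001110→1 (0)
 36  0011100→0 (1)
 37  0111001→0 (1)
 38  1110011→1 (1)
 39  1100111→1 (1)
 40  1001111→1 (0)
 41  0011110→0 (1)
 42  0111101→0 (1)
 43  1111011→1 (0)
 44  1110110→1 (1)
 45  1101101→1 (0)
 46  1011010→1 (0)
 47  0110100→0 (0)

100110001011101011011000001100110101001110011110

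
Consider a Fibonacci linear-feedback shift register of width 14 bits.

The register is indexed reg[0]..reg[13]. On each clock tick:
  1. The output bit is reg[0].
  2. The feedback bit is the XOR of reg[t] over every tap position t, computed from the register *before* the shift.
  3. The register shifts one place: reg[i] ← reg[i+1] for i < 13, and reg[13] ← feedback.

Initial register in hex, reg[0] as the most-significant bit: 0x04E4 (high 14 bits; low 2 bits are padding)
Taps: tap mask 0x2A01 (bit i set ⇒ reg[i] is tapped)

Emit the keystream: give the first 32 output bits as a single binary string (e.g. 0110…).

tick  register→output (feedback)
  0  00000100111001→0 (0)
  1  00001001110010→0 (1)
  2  00010011100101→0 (0)
  3  00100111001010→0 (0)
  4  01001110010100→0 (0)
  5  10011100101000→1 (1)
  6  00111001010001→0 (0)
  7  01110010100010→0 (0)
  8  11100101000100→1 (0)
  9  11001010001000→1 (1)
 10  10010100010001→1 (1)
 11  00101000100011→0 (1)
 12  01010001000111→0 (0)
 13  10100010001110→1 (0)
 14  01000100011100→0 (0)
 15  10001000111000→1 (0)
 16  00010001110000→0 (1)
 17  00100011100001→0 (1)
 18  01000111000011→0 (1)
 19  10001110000111→1 (1)
 20  00011100001111→0 (0)
 21  00111000011110→0 (0)
 22  01110000111100→0 (0)
 23  11100001111000→1 (0)
 24  11000011110000→1 (0)
 25  10000111100000→1 (1)
 26  00001111000001→0 (1)
 27  00011110000011→0 (1)
 28  00111100000111→0 (0)
 29  01111000001110→0 (1)
 30  11110000011101→1 (0)
 31  11100000111010→1 (0)

00000100111001010001000111000011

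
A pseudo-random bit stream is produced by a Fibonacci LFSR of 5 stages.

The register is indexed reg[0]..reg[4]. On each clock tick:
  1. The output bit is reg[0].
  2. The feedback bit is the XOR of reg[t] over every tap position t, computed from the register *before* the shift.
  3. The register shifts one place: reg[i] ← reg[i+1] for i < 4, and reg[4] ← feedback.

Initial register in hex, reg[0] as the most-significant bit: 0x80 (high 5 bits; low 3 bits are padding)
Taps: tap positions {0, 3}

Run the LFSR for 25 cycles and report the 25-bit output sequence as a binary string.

1000010101110110001111100

k : reg_k → out_k, fb_k
0: 10000 → 1, fb=1
1: 00001 → 0, fb=0
2: 00010 → 0, fb=1
3: 00101 → 0, fb=0
4: 01010 → 0, fb=1
5: 10101 → 1, fb=1
6: 01011 → 0, fb=1
7: 10111 → 1, fb=0
8: 01110 → 0, fb=1
9: 11101 → 1, fb=1
10: 11011 → 1, fb=0
11: 10110 → 1, fb=0
12: 01100 → 0, fb=0
13: 11000 → 1, fb=1
14: 10001 → 1, fb=1
15: 00011 → 0, fb=1
16: 00111 → 0, fb=1
17: 01111 → 0, fb=1
18: 11111 → 1, fb=0
19: 11110 → 1, fb=0
20: 11100 → 1, fb=1
21: 11001 → 1, fb=1
22: 10011 → 1, fb=0
23: 00110 → 0, fb=1
24: 01101 → 0, fb=0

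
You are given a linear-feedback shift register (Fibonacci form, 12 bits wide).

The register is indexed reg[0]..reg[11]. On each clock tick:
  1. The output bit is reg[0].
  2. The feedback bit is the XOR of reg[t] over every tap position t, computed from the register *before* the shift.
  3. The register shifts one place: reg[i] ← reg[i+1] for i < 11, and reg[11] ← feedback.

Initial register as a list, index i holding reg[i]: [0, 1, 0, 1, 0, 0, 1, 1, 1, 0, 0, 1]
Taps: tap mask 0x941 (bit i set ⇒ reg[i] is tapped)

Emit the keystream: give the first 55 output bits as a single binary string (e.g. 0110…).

0101001110011100111110010010111010000000101111100001110

step | reg (before) | out | fb
   0 | 010100111001 | 0 | 1
   1 | 101001110011 | 1 | 1
   2 | 010011100111 | 0 | 0
   3 | 100111001110 | 1 | 0
   4 | 001110011100 | 0 | 1
   5 | 011100111001 | 0 | 1
   6 | 111001110011 | 1 | 1
   7 | 110011100111 | 1 | 1
   8 | 100111001111 | 1 | 1
   9 | 001110011111 | 0 | 0
  10 | 011100111110 | 0 | 0
  11 | 111001111100 | 1 | 1
  12 | 110011111001 | 1 | 0
  13 | 100111110010 | 1 | 0
  14 | 001111100100 | 0 | 1
  15 | 011111001001 | 0 | 0
  16 | 111110010010 | 1 | 1
  17 | 111100100101 | 1 | 1
  18 | 111001001011 | 1 | 1
  19 | 110010010111 | 1 | 0
  20 | 100100101110 | 1 | 1
  21 | 001001011101 | 0 | 0
  22 | 010010111010 | 0 | 0
  23 | 100101110100 | 1 | 0
  24 | 001011101000 | 0 | 0
  25 | 010111010000 | 0 | 0
  26 | 101110100000 | 1 | 0
  27 | 011101000000 | 0 | 0
  28 | 111010000000 | 1 | 1
  29 | 110100000001 | 1 | 0
  30 | 101000000010 | 1 | 1
  31 | 010000000101 | 0 | 1
  32 | 100000001011 | 1 | 1
  33 | 000000010111 | 0 | 1
  34 | 000000101111 | 0 | 1
  35 | 000001011111 | 0 | 0
  36 | 000010111110 | 0 | 0
  37 | 000101111100 | 0 | 0
  38 | 001011111000 | 0 | 0
  39 | 010111110000 | 0 | 1
  40 | 101111100001 | 1 | 1
  41 | 011111000011 | 0 | 1
  42 | 111110000111 | 1 | 0
  43 | 111100001110 | 1 | 0
  44 | 111000011100 | 1 | 0
  45 | 110000111000 | 1 | 1
  46 | 100001110001 | 1 | 1
  47 | 000011100011 | 0 | 0
  48 | 000111000110 | 0 | 0
  49 | 001110001100 | 0 | 1
  50 | 011100011001 | 0 | 0
  51 | 111000110010 | 1 | 0
  52 | 110001100100 | 1 | 0
  53 | 100011001000 | 1 | 0
  54 | 000110010000 | 0 | 0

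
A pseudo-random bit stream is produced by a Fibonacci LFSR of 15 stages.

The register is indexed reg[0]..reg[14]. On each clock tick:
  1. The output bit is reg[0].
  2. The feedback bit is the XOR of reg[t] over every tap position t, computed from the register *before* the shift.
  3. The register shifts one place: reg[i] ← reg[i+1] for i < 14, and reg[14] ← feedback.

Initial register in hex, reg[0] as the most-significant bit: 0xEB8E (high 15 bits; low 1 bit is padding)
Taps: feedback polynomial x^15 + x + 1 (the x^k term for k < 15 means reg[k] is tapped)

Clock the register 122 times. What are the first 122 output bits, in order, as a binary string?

11101011100011100111100100100101000101101101111001110110110001010011011010011110101101110100011110110011100100011010100101

tick  register→output (feedback)
  0  111010111000111→1 (0)
  1  110101110001110→1 (0)
  2  101011100011100→1 (1)
  3  010111000111001→0 (1)
  4  101110001110011→1 (1)
  5  011100011100111→0 (1)
  6  111000111001111→1 (0)
  7  110001110011110→1 (0)
  8  100011100111100→1 (1)
  9  000111001111001→0 (0)
 10  001110011110010→0 (0)
 11  011100111100100→0 (1)
 12  111001111001001→1 (0)
 13  110011110010010→1 (0)
 14  100111100100100→1 (1)
 15  001111001001001→0 (0)
 16  011110010010010→0 (1)
 17  111100100100101→1 (0)
 18  111001001001010→1 (0)
 19  110010010010100→1 (0)
 20  100100100101000→1 (1)
 21  001001001010001→0 (0)
 22  010010010100010→0 (1)
 23  100100101000101→1 (1)
 24  001001010001011→0 (0)
 25  010010100010110→0 (1)
 26  100101000101101→1 (1)
 27  001010001011011→0 (0)
 28  010100010110110→0 (1)
 29  101000101101101→1 (1)
 30  010001011011011→0 (1)
 31  100010110110111→1 (1)
 32  000101101101111→0 (0)
 33  001011011011110→0 (0)
 34  010110110111100→0 (1)
 35  101101101111001→1 (1)
 36  011011011110011→0 (1)
 37  110110111100111→1 (0)
 38  101101111001110→1 (1)
 39  011011110011101→0 (1)
 40  110111100111011→1 (0)
 41  101111001110110→1 (1)
 42  011110011101101→0 (1)
 43  111100111011011→1 (0)
 44  111001110110110→1 (0)
 45  110011101101100→1 (0)
 46  100111011011000→1 (1)
 47  001110110110001→0 (0)
 48  011101101100010→0 (1)
 49  111011011000101→1 (0)
 50  110110110001010→1 (0)
 51  101101100010100→1 (1)
 52  011011000101001→0 (1)
 53  110110001010011→1 (0)
 54  101100010100110→1 (1)
 55  011000101001101→0 (1)
 56  110001010011011→1 (0)
 57  100010100110110→1 (1)
 58  000101001101101→0 (0)
 59  001010011011010→0 (0)
 60  010100110110100→0 (1)
 61  101001101101001→1 (1)
 62  010011011010011→0 (1)
 63  100110110100111→1 (1)
 64  001101101001111→0 (0)
 65  011011010011110→0 (1)
 66  110110100111101→1 (0)
 67  101101001111010→1 (1)
 68  011010011110101→0 (1)
 69  110100111101011→1 (0)
 70  101001111010110→1 (1)
 71  010011110101101→0 (1)
 72  100111101011011→1 (1)
 73  001111010110111→0 (0)
 74  011110101101110→0 (1)
 75  111101011011101→1 (0)
 76  111010110111010→1 (0)
 77  110101101110100→1 (0)
 78  101011011101000→1 (1)
 79  010110111010001→0 (1)
 80  101101110100011→1 (1)
 81  011011101000111→0 (1)
 82  110111010001111→1 (0)
 83  101110100011110→1 (1)
 84  011101000111101→0 (1)
 85  111010001111011→1 (0)
 86  110100011110110→1 (0)
 87  101000111101100→1 (1)
 88  010001111011001→0 (1)
 89  100011110110011→1 (1)
 90  000111101100111→0 (0)
 91  001111011001110→0 (0)
 92  011110110011100→0 (1)
 93  111101100111001→1 (0)
 94  111011001110010→1 (0)
 95  110110011100100→1 (0)
 96  101100111001000→1 (1)
 97  011001110010001→0 (1)
 98  110011100100011→1 (0)
 99  100111001000110→1 (1)
100  001110010001101→0 (0)
101  011100100011010→0 (1)
102  111001000110101→1 (0)
103  110010001101010→1 (0)
104  100100011010100→1 (1)
105  001000110101001→0 (0)
106  010001101010010→0 (1)
107  100011010100101→1 (1)
108  000110101001011→0 (0)
109  001101010010110→0 (0)
110  011010100101100→0 (1)
111  110101001011001→1 (0)
112  101010010110010→1 (1)
113  010100101100101→0 (1)
114  101001011001011→1 (1)
115  010010110010111→0 (1)
116  100101100101111→1 (1)
117  001011001011111→0 (0)
118  010110010111110→0 (1)
119  101100101111101→1 (1)
120  011001011111011→0 (1)
121  110010111110111→1 (0)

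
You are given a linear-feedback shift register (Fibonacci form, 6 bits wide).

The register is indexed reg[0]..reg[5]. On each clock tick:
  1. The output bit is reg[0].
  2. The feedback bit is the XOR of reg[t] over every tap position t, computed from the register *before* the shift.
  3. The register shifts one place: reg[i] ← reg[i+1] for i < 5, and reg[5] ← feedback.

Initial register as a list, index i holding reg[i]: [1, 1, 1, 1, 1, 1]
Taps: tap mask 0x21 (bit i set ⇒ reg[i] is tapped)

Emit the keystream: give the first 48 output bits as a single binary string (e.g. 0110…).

step | reg (before) | out | fb
   0 | 111111 | 1 | 0
   1 | 111110 | 1 | 1
   2 | 111101 | 1 | 0
   3 | 111010 | 1 | 1
   4 | 110101 | 1 | 0
   5 | 101010 | 1 | 1
   6 | 010101 | 0 | 1
   7 | 101011 | 1 | 0
   8 | 010110 | 0 | 0
   9 | 101100 | 1 | 1
  10 | 011001 | 0 | 1
  11 | 110011 | 1 | 0
  12 | 100110 | 1 | 1
  13 | 001101 | 0 | 1
  14 | 011011 | 0 | 1
  15 | 110111 | 1 | 0
  16 | 101110 | 1 | 1
  17 | 011101 | 0 | 1
  18 | 111011 | 1 | 0
  19 | 110110 | 1 | 1
  20 | 101101 | 1 | 0
  21 | 011010 | 0 | 0
  22 | 110100 | 1 | 1
  23 | 101001 | 1 | 0
  24 | 010010 | 0 | 0
  25 | 100100 | 1 | 1
  26 | 001001 | 0 | 1
  27 | 010011 | 0 | 1
  28 | 100111 | 1 | 0
  29 | 001110 | 0 | 0
  30 | 011100 | 0 | 0
  31 | 111000 | 1 | 1
  32 | 110001 | 1 | 0
  33 | 100010 | 1 | 1
  34 | 000101 | 0 | 1
  35 | 001011 | 0 | 1
  36 | 010111 | 0 | 1
  37 | 101111 | 1 | 0
  38 | 011110 | 0 | 0
  39 | 111100 | 1 | 1
  40 | 111001 | 1 | 0
  41 | 110010 | 1 | 1
  42 | 100101 | 1 | 0
  43 | 001010 | 0 | 0
  44 | 010100 | 0 | 0
  45 | 101000 | 1 | 1
  46 | 010001 | 0 | 1
  47 | 100011 | 1 | 0

111111010101100110111011010010011100010111100101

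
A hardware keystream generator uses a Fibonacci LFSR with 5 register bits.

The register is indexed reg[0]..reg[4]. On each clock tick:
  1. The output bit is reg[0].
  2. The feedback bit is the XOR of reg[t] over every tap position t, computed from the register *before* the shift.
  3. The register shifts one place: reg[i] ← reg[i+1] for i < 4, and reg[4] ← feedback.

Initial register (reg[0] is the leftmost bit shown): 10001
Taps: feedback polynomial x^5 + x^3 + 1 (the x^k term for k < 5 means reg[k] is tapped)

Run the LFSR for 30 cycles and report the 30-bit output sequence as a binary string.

100011111001101001000010101110

tick  register→output (feedback)
  0  10001→1 (1)
  1  00011→0 (1)
  2  00111→0 (1)
  3  01111→0 (1)
  4  11111→1 (0)
  5  11110→1 (0)
  6  11100→1 (1)
  7  11001→1 (1)
  8  10011→1 (0)
  9  00110→0 (1)
 10  01101→0 (0)
 11  11010→1 (0)
 12  10100→1 (1)
 13  01001→0 (0)
 14  10010→1 (0)
 15  00100→0 (0)
 16  01000→0 (0)
 17  10000→1 (1)
 18  00001→0 (0)
 19  00010→0 (1)
 20  00101→0 (0)
 21  01010→0 (1)
 22  10101→1 (1)
 23  01011→0 (1)
 24  10111→1 (0)
 25  01110→0 (1)
 26  11101→1 (1)
 27  11011→1 (0)
 28  10110→1 (0)
 29  01100→0 (0)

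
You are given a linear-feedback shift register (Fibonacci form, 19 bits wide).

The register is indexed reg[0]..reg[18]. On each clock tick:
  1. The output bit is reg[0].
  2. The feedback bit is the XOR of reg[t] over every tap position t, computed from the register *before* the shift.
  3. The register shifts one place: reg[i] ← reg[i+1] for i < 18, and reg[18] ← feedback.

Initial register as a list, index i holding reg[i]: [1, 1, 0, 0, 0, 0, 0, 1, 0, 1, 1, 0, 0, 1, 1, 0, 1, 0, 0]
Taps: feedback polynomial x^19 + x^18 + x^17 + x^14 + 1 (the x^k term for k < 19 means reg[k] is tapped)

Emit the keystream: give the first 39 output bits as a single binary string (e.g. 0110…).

110000010110011010001011001010100000000

k : reg_k → out_k, fb_k
0: 1100000101100110100 → 1, fb=0
1: 1000001011001101000 → 1, fb=1
2: 0000010110011010001 → 0, fb=0
3: 0000101100110100010 → 0, fb=1
4: 0001011001101000101 → 0, fb=1
5: 0010110011010001011 → 0, fb=0
6: 0101100110100010110 → 0, fb=0
7: 1011001101000101100 → 1, fb=1
8: 0110011010001011001 → 0, fb=0
9: 1100110100010110010 → 1, fb=1
10: 1001101000101100101 → 1, fb=0
11: 0011010001011001010 → 0, fb=1
12: 0110100010110010101 → 0, fb=0
13: 1101000101100101010 → 1, fb=0
14: 1010001011001010100 → 1, fb=0
15: 0100010110010101000 → 0, fb=0
16: 1000101100101010000 → 1, fb=0
17: 0001011001010100000 → 0, fb=0
18: 0010110010101000000 → 0, fb=0
19: 0101100101010000000 → 0, fb=0
20: 1011001010100000000 → 1, fb=1
21: 0110010101000000001 → 0, fb=1
22: 1100101010000000011 → 1, fb=1
23: 1001010100000000111 → 1, fb=1
24: 0010101000000001111 → 0, fb=0
25: 0101010000000011110 → 0, fb=0
26: 1010100000000111100 → 1, fb=0
27: 0101000000001111000 → 0, fb=1
28: 1010000000011110001 → 1, fb=1
29: 0100000000111100011 → 0, fb=0
30: 1000000001111000110 → 1, fb=0
31: 0000000011110001100 → 0, fb=0
32: 0000000111100011000 → 0, fb=1
33: 0000001111000110001 → 0, fb=0
34: 0000011110001100010 → 0, fb=1
35: 0000111100011000101 → 0, fb=1
36: 0001111000110001011 → 0, fb=0
37: 0011110001100010110 → 0, fb=0
38: 0111100011000101100 → 0, fb=0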